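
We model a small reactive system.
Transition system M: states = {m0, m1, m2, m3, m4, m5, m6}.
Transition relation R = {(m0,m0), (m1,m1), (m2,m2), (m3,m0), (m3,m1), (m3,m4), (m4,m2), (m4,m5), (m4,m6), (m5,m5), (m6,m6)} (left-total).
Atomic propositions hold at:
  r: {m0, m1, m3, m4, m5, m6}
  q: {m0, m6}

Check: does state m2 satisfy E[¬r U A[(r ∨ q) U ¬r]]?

Yes

Sat(¬r) = {m2}
Sat(r ∨ q) = {m0, m1, m3, m4, m5, m6}
A[(r ∨ q) U ¬r]: least fixpoint, start Z0 = Sat(¬r) = {m2}, add states in Sat(r ∨ q) with every successor in Z. Already a fixed point.
Sat(A[(r ∨ q) U ¬r]) = {m2}
E[¬r U A[(r ∨ q) U ¬r]]: least fixpoint, start Z0 = Sat(A[(r ∨ q) U ¬r]) = {m2}, add states in Sat(¬r) with some successor in Z. Already a fixed point.
Sat(E[¬r U A[(r ∨ q) U ¬r]]) = {m2}
m2 ∈ Sat(E[¬r U A[(r ∨ q) U ¬r]]) = {m2}, so the formula holds at m2.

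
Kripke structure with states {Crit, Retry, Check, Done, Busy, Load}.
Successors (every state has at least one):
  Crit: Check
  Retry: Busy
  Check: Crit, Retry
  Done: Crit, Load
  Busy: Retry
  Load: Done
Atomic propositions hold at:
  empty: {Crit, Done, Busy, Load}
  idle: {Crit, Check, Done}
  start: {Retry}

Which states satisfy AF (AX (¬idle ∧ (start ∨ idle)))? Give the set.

Sat(¬idle) = {Retry, Busy, Load}
Sat(start ∨ idle) = {Crit, Retry, Check, Done}
Sat(¬idle ∧ (start ∨ idle)) = {Retry}
Sat(AX (¬idle ∧ (start ∨ idle))) = {s : every successor in {Retry}} = {Busy}
AF (AX (¬idle ∧ (start ∨ idle))): least fixpoint, start Z0 = {Busy}, add states with every successor in Z. Z1 = {Retry, Busy}; fixed.
Sat(AF (AX (¬idle ∧ (start ∨ idle)))) = {Retry, Busy}

{Retry, Busy}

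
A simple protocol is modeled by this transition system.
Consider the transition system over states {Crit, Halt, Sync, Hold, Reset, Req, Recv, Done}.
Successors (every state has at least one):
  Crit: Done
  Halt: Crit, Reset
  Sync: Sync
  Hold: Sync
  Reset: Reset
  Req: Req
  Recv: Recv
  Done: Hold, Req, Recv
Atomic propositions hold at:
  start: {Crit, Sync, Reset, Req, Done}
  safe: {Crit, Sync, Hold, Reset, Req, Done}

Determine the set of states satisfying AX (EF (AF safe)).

AF safe: least fixpoint, start Z0 = {Crit, Sync, Hold, Reset, Req, Done}, add states with every successor in Z. Z1 = {Crit, Halt, Sync, Hold, Reset, Req, Done}; fixed.
Sat(AF safe) = {Crit, Halt, Sync, Hold, Reset, Req, Done}
EF (AF safe): least fixpoint, start Z0 = {Crit, Halt, Sync, Hold, Reset, Req, Done}, add states with some successor in Z. Already a fixed point.
Sat(EF (AF safe)) = {Crit, Halt, Sync, Hold, Reset, Req, Done}
Sat(AX (EF (AF safe))) = {s : every successor in {Crit, Halt, Sync, Hold, Reset, Req, Done}} = {Crit, Halt, Sync, Hold, Reset, Req}

{Crit, Halt, Sync, Hold, Reset, Req}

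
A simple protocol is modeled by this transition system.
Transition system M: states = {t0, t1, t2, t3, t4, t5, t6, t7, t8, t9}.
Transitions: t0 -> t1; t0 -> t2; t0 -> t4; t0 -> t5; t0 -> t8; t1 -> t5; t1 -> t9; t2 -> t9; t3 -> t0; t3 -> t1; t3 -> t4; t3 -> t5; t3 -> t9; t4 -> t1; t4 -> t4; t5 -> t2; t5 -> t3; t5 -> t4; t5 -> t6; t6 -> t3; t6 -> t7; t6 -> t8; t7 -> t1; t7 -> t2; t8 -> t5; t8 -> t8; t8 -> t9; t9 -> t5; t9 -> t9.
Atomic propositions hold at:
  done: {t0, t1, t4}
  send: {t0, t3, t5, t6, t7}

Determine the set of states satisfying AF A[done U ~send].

Sat(~send) = {t1, t2, t4, t8, t9}
A[done U ~send]: least fixpoint, start Z0 = Sat(~send) = {t1, t2, t4, t8, t9}, add states in Sat(done) with every successor in Z. Already a fixed point.
Sat(A[done U ~send]) = {t1, t2, t4, t8, t9}
AF A[done U ~send]: least fixpoint, start Z0 = {t1, t2, t4, t8, t9}, add states with every successor in Z. Z1 = {t1, t2, t4, t7, t8, t9}; fixed.
Sat(AF A[done U ~send]) = {t1, t2, t4, t7, t8, t9}

{t1, t2, t4, t7, t8, t9}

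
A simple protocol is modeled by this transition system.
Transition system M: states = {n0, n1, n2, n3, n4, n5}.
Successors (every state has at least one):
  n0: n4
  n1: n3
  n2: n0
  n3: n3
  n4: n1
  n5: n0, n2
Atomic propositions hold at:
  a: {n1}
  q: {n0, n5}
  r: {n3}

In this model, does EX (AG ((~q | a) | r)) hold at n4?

Yes

Sat(~q) = {n1, n2, n3, n4}
Sat(~q | a) = {n1, n2, n3, n4}
Sat((~q | a) | r) = {n1, n2, n3, n4}
AG ((~q | a) | r): greatest fixpoint, start Z0 = {n1, n2, n3, n4}, keep only states in Sat with every successor in Z. Z1 = {n1, n3, n4}; fixed.
Sat(AG ((~q | a) | r)) = {n1, n3, n4}
Sat(EX (AG ((~q | a) | r))) = {s : some successor in {n1, n3, n4}} = {n0, n1, n3, n4}
n4 ∈ Sat(EX (AG ((~q | a) | r))) = {n0, n1, n3, n4}, so the formula holds at n4.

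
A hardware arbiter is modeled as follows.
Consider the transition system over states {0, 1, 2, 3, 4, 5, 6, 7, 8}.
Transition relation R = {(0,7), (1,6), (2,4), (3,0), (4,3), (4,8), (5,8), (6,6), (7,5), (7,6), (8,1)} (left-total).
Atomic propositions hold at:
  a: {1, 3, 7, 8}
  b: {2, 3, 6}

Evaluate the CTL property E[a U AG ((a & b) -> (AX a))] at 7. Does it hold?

Yes

Sat(a & b) = {3}
Sat(AX a) = {s : every successor in {1, 3, 7, 8}} = {0, 4, 5, 8}
Sat((a & b) -> (AX a)) = {0, 1, 2, 4, 5, 6, 7, 8}
AG ((a & b) -> (AX a)): greatest fixpoint, start Z0 = {0, 1, 2, 4, 5, 6, 7, 8}, keep only states in Sat with every successor in Z. Z1 = {0, 1, 2, 5, 6, 7, 8}; Z2 = {0, 1, 5, 6, 7, 8}; fixed.
Sat(AG ((a & b) -> (AX a))) = {0, 1, 5, 6, 7, 8}
E[a U AG ((a & b) -> (AX a))]: least fixpoint, start Z0 = Sat(AG ((a & b) -> (AX a))) = {0, 1, 5, 6, 7, 8}, add states in Sat(a) with some successor in Z. Z1 = {0, 1, 3, 5, 6, 7, 8}; fixed.
Sat(E[a U AG ((a & b) -> (AX a))]) = {0, 1, 3, 5, 6, 7, 8}
7 ∈ Sat(E[a U AG ((a & b) -> (AX a))]) = {0, 1, 3, 5, 6, 7, 8}, so the formula holds at 7.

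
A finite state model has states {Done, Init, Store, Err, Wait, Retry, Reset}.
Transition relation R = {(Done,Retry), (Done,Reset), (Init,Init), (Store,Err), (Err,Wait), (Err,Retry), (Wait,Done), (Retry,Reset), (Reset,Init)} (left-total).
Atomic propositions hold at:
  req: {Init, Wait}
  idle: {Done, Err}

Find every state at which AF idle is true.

{Done, Store, Err, Wait}

AF idle: least fixpoint, start Z0 = {Done, Err}, add states with every successor in Z. Z1 = {Done, Store, Err, Wait}; fixed.
Sat(AF idle) = {Done, Store, Err, Wait}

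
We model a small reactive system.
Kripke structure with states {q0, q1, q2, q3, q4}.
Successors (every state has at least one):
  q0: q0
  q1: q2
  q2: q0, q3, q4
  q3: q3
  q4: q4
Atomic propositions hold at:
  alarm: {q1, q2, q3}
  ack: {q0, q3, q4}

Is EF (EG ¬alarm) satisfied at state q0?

Sat(¬alarm) = {q0, q4}
EG ¬alarm: greatest fixpoint, start Z0 = {q0, q4}, keep only states in Sat with some successor in Z. Already a fixed point.
Sat(EG ¬alarm) = {q0, q4}
EF (EG ¬alarm): least fixpoint, start Z0 = {q0, q4}, add states with some successor in Z. Z1 = {q0, q2, q4}; Z2 = {q0, q1, q2, q4}; fixed.
Sat(EF (EG ¬alarm)) = {q0, q1, q2, q4}
q0 ∈ Sat(EF (EG ¬alarm)) = {q0, q1, q2, q4}, so the formula holds at q0.

Yes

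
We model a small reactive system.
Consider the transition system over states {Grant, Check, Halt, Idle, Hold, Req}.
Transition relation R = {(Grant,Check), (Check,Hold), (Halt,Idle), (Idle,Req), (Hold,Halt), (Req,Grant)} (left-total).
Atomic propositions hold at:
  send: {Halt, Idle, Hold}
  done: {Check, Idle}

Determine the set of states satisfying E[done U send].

{Check, Halt, Idle, Hold}

E[done U send]: least fixpoint, start Z0 = Sat(send) = {Halt, Idle, Hold}, add states in Sat(done) with some successor in Z. Z1 = {Check, Halt, Idle, Hold}; fixed.
Sat(E[done U send]) = {Check, Halt, Idle, Hold}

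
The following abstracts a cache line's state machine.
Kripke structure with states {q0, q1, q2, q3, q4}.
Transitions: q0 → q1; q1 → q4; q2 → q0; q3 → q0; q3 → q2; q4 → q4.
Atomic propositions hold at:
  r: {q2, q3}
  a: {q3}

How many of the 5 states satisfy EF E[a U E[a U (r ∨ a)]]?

Sat(r ∨ a) = {q2, q3}
E[a U (r ∨ a)]: least fixpoint, start Z0 = Sat((r ∨ a)) = {q2, q3}, add states in Sat(a) with some successor in Z. Already a fixed point.
Sat(E[a U (r ∨ a)]) = {q2, q3}
E[a U E[a U (r ∨ a)]]: least fixpoint, start Z0 = Sat(E[a U (r ∨ a)]) = {q2, q3}, add states in Sat(a) with some successor in Z. Already a fixed point.
Sat(E[a U E[a U (r ∨ a)]]) = {q2, q3}
EF E[a U E[a U (r ∨ a)]]: least fixpoint, start Z0 = {q2, q3}, add states with some successor in Z. Already a fixed point.
Sat(EF E[a U E[a U (r ∨ a)]]) = {q2, q3}
|Sat(EF E[a U E[a U (r ∨ a)]])| = |{q2, q3}| = 2.

2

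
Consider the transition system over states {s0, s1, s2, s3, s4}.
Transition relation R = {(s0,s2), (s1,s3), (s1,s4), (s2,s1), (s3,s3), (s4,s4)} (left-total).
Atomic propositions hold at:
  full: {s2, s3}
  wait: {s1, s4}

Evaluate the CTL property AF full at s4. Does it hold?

AF full: least fixpoint, start Z0 = {s2, s3}, add states with every successor in Z. Z1 = {s0, s2, s3}; fixed.
Sat(AF full) = {s0, s2, s3}
s4 ∉ Sat(AF full) = {s0, s2, s3}, so the formula does not hold at s4.

No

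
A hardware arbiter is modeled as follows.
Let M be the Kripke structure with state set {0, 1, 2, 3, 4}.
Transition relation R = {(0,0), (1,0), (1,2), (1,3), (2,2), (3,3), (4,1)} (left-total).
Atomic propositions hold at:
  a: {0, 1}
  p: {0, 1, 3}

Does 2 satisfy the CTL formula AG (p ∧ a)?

No

Sat(p ∧ a) = {0, 1}
AG (p ∧ a): greatest fixpoint, start Z0 = {0, 1}, keep only states in Sat with every successor in Z. Z1 = {0}; fixed.
Sat(AG (p ∧ a)) = {0}
2 ∉ Sat(AG (p ∧ a)) = {0}, so the formula does not hold at 2.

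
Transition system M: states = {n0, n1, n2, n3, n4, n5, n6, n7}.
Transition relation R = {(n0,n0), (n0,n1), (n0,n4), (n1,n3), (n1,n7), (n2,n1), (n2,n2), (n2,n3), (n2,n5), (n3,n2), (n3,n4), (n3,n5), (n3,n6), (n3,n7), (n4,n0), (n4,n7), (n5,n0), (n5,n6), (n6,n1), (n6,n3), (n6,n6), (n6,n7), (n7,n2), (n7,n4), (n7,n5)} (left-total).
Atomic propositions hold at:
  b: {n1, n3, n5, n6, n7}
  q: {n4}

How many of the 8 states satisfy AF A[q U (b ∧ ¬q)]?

5

Sat(¬q) = {n0, n1, n2, n3, n5, n6, n7}
Sat(b ∧ ¬q) = {n1, n3, n5, n6, n7}
A[q U (b ∧ ¬q)]: least fixpoint, start Z0 = Sat((b ∧ ¬q)) = {n1, n3, n5, n6, n7}, add states in Sat(q) with every successor in Z. Already a fixed point.
Sat(A[q U (b ∧ ¬q)]) = {n1, n3, n5, n6, n7}
AF A[q U (b ∧ ¬q)]: least fixpoint, start Z0 = {n1, n3, n5, n6, n7}, add states with every successor in Z. Already a fixed point.
Sat(AF A[q U (b ∧ ¬q)]) = {n1, n3, n5, n6, n7}
|Sat(AF A[q U (b ∧ ¬q)])| = |{n1, n3, n5, n6, n7}| = 5.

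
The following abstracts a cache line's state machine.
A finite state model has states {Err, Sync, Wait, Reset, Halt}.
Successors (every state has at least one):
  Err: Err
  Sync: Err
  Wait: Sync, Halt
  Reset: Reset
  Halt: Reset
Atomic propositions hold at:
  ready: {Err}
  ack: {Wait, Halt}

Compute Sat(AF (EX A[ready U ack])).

A[ready U ack]: least fixpoint, start Z0 = Sat(ack) = {Wait, Halt}, add states in Sat(ready) with every successor in Z. Already a fixed point.
Sat(A[ready U ack]) = {Wait, Halt}
Sat(EX A[ready U ack]) = {s : some successor in {Wait, Halt}} = {Wait}
AF (EX A[ready U ack]): least fixpoint, start Z0 = {Wait}, add states with every successor in Z. Already a fixed point.
Sat(AF (EX A[ready U ack])) = {Wait}

{Wait}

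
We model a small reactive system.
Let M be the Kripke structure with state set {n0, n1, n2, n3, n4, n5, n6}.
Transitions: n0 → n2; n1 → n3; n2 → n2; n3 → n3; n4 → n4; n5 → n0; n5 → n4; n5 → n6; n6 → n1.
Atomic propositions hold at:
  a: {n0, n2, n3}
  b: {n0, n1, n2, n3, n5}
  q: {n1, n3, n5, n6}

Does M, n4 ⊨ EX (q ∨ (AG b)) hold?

No

AG b: greatest fixpoint, start Z0 = {n0, n1, n2, n3, n5}, keep only states in Sat with every successor in Z. Z1 = {n0, n1, n2, n3}; fixed.
Sat(AG b) = {n0, n1, n2, n3}
Sat(q ∨ (AG b)) = {n0, n1, n2, n3, n5, n6}
Sat(EX (q ∨ (AG b))) = {s : some successor in {n0, n1, n2, n3, n5, n6}} = {n0, n1, n2, n3, n5, n6}
n4 ∉ Sat(EX (q ∨ (AG b))) = {n0, n1, n2, n3, n5, n6}, so the formula does not hold at n4.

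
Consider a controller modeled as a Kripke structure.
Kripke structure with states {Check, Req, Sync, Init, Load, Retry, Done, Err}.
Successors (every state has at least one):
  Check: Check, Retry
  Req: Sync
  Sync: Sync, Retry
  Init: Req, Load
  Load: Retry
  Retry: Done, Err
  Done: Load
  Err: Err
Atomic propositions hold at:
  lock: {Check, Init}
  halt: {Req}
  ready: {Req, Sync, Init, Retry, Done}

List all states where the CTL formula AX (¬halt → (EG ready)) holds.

Sat(¬halt) = {Check, Sync, Init, Load, Retry, Done, Err}
EG ready: greatest fixpoint, start Z0 = {Req, Sync, Init, Retry, Done}, keep only states in Sat with some successor in Z. Z1 = {Req, Sync, Init, Retry}; Z2 = {Req, Sync, Init}; fixed.
Sat(EG ready) = {Req, Sync, Init}
Sat(¬halt → (EG ready)) = {Req, Sync, Init}
Sat(AX (¬halt → (EG ready))) = {s : every successor in {Req, Sync, Init}} = {Req}

{Req}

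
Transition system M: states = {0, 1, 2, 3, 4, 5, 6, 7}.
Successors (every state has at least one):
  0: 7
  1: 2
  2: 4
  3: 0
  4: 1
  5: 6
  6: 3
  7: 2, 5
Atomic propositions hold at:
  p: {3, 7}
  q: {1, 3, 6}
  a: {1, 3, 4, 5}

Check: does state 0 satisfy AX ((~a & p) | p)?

Sat(~a) = {0, 2, 6, 7}
Sat(~a & p) = {7}
Sat((~a & p) | p) = {3, 7}
Sat(AX ((~a & p) | p)) = {s : every successor in {3, 7}} = {0, 6}
0 ∈ Sat(AX ((~a & p) | p)) = {0, 6}, so the formula holds at 0.

Yes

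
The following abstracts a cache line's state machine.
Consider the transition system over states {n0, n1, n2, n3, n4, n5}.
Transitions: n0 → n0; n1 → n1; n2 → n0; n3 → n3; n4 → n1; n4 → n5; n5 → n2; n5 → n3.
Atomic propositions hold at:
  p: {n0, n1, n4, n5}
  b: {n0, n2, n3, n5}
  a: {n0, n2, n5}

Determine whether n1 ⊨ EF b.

EF b: least fixpoint, start Z0 = {n0, n2, n3, n5}, add states with some successor in Z. Z1 = {n0, n2, n3, n4, n5}; fixed.
Sat(EF b) = {n0, n2, n3, n4, n5}
n1 ∉ Sat(EF b) = {n0, n2, n3, n4, n5}, so the formula does not hold at n1.

No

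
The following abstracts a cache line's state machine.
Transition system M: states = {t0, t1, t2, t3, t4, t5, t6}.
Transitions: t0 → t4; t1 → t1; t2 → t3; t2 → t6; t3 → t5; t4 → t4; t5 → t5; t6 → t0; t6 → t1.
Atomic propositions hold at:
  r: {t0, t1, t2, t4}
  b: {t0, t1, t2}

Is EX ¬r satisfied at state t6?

Sat(¬r) = {t3, t5, t6}
Sat(EX ¬r) = {s : some successor in {t3, t5, t6}} = {t2, t3, t5}
t6 ∉ Sat(EX ¬r) = {t2, t3, t5}, so the formula does not hold at t6.

No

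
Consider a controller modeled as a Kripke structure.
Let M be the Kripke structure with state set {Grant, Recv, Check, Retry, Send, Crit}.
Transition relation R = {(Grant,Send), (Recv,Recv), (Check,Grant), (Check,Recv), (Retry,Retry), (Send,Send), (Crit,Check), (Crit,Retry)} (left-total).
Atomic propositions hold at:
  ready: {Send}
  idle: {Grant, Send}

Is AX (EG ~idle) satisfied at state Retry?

Sat(~idle) = {Recv, Check, Retry, Crit}
EG ~idle: greatest fixpoint, start Z0 = {Recv, Check, Retry, Crit}, keep only states in Sat with some successor in Z. Already a fixed point.
Sat(EG ~idle) = {Recv, Check, Retry, Crit}
Sat(AX (EG ~idle)) = {s : every successor in {Recv, Check, Retry, Crit}} = {Recv, Retry, Crit}
Retry ∈ Sat(AX (EG ~idle)) = {Recv, Retry, Crit}, so the formula holds at Retry.

Yes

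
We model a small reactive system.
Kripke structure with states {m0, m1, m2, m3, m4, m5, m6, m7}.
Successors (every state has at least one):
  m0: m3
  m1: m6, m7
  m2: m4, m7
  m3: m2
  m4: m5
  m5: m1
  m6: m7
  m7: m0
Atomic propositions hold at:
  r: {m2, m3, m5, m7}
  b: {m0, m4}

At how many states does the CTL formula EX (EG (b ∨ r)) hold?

Sat(b ∨ r) = {m0, m2, m3, m4, m5, m7}
EG (b ∨ r): greatest fixpoint, start Z0 = {m0, m2, m3, m4, m5, m7}, keep only states in Sat with some successor in Z. Z1 = {m0, m2, m3, m4, m7}; Z2 = {m0, m2, m3, m7}; fixed.
Sat(EG (b ∨ r)) = {m0, m2, m3, m7}
Sat(EX (EG (b ∨ r))) = {s : some successor in {m0, m2, m3, m7}} = {m0, m1, m2, m3, m6, m7}
|Sat(EX (EG (b ∨ r)))| = |{m0, m1, m2, m3, m6, m7}| = 6.

6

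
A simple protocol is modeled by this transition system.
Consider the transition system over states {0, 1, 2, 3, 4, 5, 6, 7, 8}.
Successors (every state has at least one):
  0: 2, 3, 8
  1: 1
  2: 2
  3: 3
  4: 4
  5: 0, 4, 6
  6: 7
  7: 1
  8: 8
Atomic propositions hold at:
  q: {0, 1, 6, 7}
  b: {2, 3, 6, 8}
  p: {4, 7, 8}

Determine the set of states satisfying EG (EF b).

EF b: least fixpoint, start Z0 = {2, 3, 6, 8}, add states with some successor in Z. Z1 = {0, 2, 3, 5, 6, 8}; fixed.
Sat(EF b) = {0, 2, 3, 5, 6, 8}
EG (EF b): greatest fixpoint, start Z0 = {0, 2, 3, 5, 6, 8}, keep only states in Sat with some successor in Z. Z1 = {0, 2, 3, 5, 8}; fixed.
Sat(EG (EF b)) = {0, 2, 3, 5, 8}

{0, 2, 3, 5, 8}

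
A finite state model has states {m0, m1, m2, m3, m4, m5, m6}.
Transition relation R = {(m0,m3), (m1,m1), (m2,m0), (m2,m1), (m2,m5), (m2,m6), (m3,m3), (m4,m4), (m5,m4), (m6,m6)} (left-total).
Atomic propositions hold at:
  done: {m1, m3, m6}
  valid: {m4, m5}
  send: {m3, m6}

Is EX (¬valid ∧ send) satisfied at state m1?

No

Sat(¬valid) = {m0, m1, m2, m3, m6}
Sat(¬valid ∧ send) = {m3, m6}
Sat(EX (¬valid ∧ send)) = {s : some successor in {m3, m6}} = {m0, m2, m3, m6}
m1 ∉ Sat(EX (¬valid ∧ send)) = {m0, m2, m3, m6}, so the formula does not hold at m1.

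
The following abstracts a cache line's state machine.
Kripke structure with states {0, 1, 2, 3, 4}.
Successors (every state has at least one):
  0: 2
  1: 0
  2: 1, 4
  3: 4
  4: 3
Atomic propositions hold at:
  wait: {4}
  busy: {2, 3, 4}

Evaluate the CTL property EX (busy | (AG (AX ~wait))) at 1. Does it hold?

Sat(~wait) = {0, 1, 2, 3}
Sat(AX ~wait) = {s : every successor in {0, 1, 2, 3}} = {0, 1, 4}
AG (AX ~wait): greatest fixpoint, start Z0 = {0, 1, 4}, keep only states in Sat with every successor in Z. Z1 = {1}; Z2 = ∅; fixed.
Sat(AG (AX ~wait)) = ∅
Sat(busy | (AG (AX ~wait))) = {2, 3, 4}
Sat(EX (busy | (AG (AX ~wait)))) = {s : some successor in {2, 3, 4}} = {0, 2, 3, 4}
1 ∉ Sat(EX (busy | (AG (AX ~wait)))) = {0, 2, 3, 4}, so the formula does not hold at 1.

No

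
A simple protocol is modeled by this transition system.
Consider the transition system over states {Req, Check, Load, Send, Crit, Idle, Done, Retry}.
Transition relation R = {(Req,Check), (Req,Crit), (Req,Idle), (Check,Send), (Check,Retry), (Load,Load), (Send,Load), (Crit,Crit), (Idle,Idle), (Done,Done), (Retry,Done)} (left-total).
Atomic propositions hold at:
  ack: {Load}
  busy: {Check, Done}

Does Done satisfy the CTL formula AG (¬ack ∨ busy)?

Yes

Sat(¬ack) = {Req, Check, Send, Crit, Idle, Done, Retry}
Sat(¬ack ∨ busy) = {Req, Check, Send, Crit, Idle, Done, Retry}
AG (¬ack ∨ busy): greatest fixpoint, start Z0 = {Req, Check, Send, Crit, Idle, Done, Retry}, keep only states in Sat with every successor in Z. Z1 = {Req, Check, Crit, Idle, Done, Retry}; Z2 = {Req, Crit, Idle, Done, Retry}; Z3 = {Crit, Idle, Done, Retry}; fixed.
Sat(AG (¬ack ∨ busy)) = {Crit, Idle, Done, Retry}
Done ∈ Sat(AG (¬ack ∨ busy)) = {Crit, Idle, Done, Retry}, so the formula holds at Done.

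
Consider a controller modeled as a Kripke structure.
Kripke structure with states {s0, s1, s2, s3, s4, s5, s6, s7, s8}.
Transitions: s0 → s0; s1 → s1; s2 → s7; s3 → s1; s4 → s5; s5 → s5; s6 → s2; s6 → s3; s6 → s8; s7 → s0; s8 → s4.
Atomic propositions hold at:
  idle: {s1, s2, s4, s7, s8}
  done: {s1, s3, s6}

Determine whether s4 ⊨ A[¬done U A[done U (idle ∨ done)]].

Yes

Sat(¬done) = {s0, s2, s4, s5, s7, s8}
Sat(idle ∨ done) = {s1, s2, s3, s4, s6, s7, s8}
A[done U (idle ∨ done)]: least fixpoint, start Z0 = Sat((idle ∨ done)) = {s1, s2, s3, s4, s6, s7, s8}, add states in Sat(done) with every successor in Z. Already a fixed point.
Sat(A[done U (idle ∨ done)]) = {s1, s2, s3, s4, s6, s7, s8}
A[¬done U A[done U (idle ∨ done)]]: least fixpoint, start Z0 = Sat(A[done U (idle ∨ done)]) = {s1, s2, s3, s4, s6, s7, s8}, add states in Sat(¬done) with every successor in Z. Already a fixed point.
Sat(A[¬done U A[done U (idle ∨ done)]]) = {s1, s2, s3, s4, s6, s7, s8}
s4 ∈ Sat(A[¬done U A[done U (idle ∨ done)]]) = {s1, s2, s3, s4, s6, s7, s8}, so the formula holds at s4.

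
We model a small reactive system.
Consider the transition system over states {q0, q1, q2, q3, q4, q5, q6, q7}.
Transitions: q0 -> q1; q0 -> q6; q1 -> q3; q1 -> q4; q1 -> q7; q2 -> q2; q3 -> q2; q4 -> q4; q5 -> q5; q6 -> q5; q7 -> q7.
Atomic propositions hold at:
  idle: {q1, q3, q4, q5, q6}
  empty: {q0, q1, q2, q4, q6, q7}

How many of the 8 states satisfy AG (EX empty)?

5

Sat(EX empty) = {s : some successor in {q0, q1, q2, q4, q6, q7}} = {q0, q1, q2, q3, q4, q7}
AG (EX empty): greatest fixpoint, start Z0 = {q0, q1, q2, q3, q4, q7}, keep only states in Sat with every successor in Z. Z1 = {q1, q2, q3, q4, q7}; fixed.
Sat(AG (EX empty)) = {q1, q2, q3, q4, q7}
|Sat(AG (EX empty))| = |{q1, q2, q3, q4, q7}| = 5.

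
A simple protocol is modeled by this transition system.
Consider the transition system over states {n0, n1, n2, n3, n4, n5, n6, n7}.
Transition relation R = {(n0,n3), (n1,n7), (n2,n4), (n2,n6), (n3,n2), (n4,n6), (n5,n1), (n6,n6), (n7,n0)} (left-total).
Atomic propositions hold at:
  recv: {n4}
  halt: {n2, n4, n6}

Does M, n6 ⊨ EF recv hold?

EF recv: least fixpoint, start Z0 = {n4}, add states with some successor in Z. Z1 = {n2, n4}; Z2 = {n2, n3, n4}; Z3 = {n0, n2, n3, n4}; Z4 = {n0, n2, n3, n4, n7}; Z5 = {n0, n1, n2, n3, n4, n7}; Z6 = {n0, n1, n2, n3, n4, n5, n7}; fixed.
Sat(EF recv) = {n0, n1, n2, n3, n4, n5, n7}
n6 ∉ Sat(EF recv) = {n0, n1, n2, n3, n4, n5, n7}, so the formula does not hold at n6.

No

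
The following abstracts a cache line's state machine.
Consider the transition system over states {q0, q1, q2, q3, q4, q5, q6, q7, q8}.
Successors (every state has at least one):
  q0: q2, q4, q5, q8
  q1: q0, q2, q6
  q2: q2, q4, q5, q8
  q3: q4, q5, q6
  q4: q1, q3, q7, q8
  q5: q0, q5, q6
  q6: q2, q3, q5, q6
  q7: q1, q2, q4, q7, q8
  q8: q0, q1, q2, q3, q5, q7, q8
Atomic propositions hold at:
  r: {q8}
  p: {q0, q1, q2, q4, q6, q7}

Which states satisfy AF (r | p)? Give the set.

Sat(r | p) = {q0, q1, q2, q4, q6, q7, q8}
AF (r | p): least fixpoint, start Z0 = {q0, q1, q2, q4, q6, q7, q8}, add states with every successor in Z. Already a fixed point.
Sat(AF (r | p)) = {q0, q1, q2, q4, q6, q7, q8}

{q0, q1, q2, q4, q6, q7, q8}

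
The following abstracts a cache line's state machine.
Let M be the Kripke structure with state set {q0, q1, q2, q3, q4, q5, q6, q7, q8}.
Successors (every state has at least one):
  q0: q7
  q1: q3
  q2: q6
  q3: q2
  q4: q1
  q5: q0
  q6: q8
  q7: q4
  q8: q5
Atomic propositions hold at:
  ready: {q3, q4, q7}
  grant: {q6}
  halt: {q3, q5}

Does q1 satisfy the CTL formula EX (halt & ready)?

Sat(halt & ready) = {q3}
Sat(EX (halt & ready)) = {s : some successor in {q3}} = {q1}
q1 ∈ Sat(EX (halt & ready)) = {q1}, so the formula holds at q1.

Yes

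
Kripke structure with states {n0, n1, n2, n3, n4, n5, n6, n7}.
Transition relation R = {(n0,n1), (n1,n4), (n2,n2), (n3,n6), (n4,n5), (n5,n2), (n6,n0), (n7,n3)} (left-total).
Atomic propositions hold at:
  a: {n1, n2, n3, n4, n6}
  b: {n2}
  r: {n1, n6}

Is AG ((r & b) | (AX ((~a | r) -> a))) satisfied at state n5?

Yes

Sat(r & b) = ∅
Sat(~a) = {n0, n5, n7}
Sat(~a | r) = {n0, n1, n5, n6, n7}
Sat((~a | r) -> a) = {n1, n2, n3, n4, n6}
Sat(AX ((~a | r) -> a)) = {s : every successor in {n1, n2, n3, n4, n6}} = {n0, n1, n2, n3, n5, n7}
Sat((r & b) | (AX ((~a | r) -> a))) = {n0, n1, n2, n3, n5, n7}
AG ((r & b) | (AX ((~a | r) -> a))): greatest fixpoint, start Z0 = {n0, n1, n2, n3, n5, n7}, keep only states in Sat with every successor in Z. Z1 = {n0, n2, n5, n7}; Z2 = {n2, n5}; fixed.
Sat(AG ((r & b) | (AX ((~a | r) -> a)))) = {n2, n5}
n5 ∈ Sat(AG ((r & b) | (AX ((~a | r) -> a)))) = {n2, n5}, so the formula holds at n5.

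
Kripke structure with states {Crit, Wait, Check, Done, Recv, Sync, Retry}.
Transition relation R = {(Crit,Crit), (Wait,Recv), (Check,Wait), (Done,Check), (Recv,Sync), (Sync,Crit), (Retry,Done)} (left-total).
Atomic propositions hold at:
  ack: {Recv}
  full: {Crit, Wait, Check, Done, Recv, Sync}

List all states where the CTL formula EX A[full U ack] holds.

{Wait, Check, Done, Retry}

A[full U ack]: least fixpoint, start Z0 = Sat(ack) = {Recv}, add states in Sat(full) with every successor in Z. Z1 = {Wait, Recv}; Z2 = {Wait, Check, Recv}; Z3 = {Wait, Check, Done, Recv}; fixed.
Sat(A[full U ack]) = {Wait, Check, Done, Recv}
Sat(EX A[full U ack]) = {s : some successor in {Wait, Check, Done, Recv}} = {Wait, Check, Done, Retry}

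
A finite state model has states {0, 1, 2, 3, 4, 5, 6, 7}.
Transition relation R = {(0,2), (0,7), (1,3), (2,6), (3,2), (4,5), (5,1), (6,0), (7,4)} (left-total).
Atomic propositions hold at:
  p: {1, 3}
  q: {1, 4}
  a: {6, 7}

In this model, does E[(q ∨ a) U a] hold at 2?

No

Sat(q ∨ a) = {1, 4, 6, 7}
E[(q ∨ a) U a]: least fixpoint, start Z0 = Sat(a) = {6, 7}, add states in Sat(q ∨ a) with some successor in Z. Already a fixed point.
Sat(E[(q ∨ a) U a]) = {6, 7}
2 ∉ Sat(E[(q ∨ a) U a]) = {6, 7}, so the formula does not hold at 2.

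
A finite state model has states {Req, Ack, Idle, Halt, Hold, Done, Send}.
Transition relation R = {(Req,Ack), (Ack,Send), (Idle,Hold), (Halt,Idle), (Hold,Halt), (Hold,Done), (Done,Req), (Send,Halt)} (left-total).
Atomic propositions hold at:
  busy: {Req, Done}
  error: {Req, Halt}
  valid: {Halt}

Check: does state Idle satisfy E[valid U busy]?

E[valid U busy]: least fixpoint, start Z0 = Sat(busy) = {Req, Done}, add states in Sat(valid) with some successor in Z. Already a fixed point.
Sat(E[valid U busy]) = {Req, Done}
Idle ∉ Sat(E[valid U busy]) = {Req, Done}, so the formula does not hold at Idle.

No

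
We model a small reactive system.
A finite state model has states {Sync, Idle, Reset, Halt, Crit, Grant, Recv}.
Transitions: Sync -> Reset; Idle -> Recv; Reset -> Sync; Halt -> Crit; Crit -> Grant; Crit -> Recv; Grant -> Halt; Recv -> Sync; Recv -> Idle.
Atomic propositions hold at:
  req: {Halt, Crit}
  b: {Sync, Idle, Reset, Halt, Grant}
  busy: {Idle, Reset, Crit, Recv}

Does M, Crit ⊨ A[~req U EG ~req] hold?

No

Sat(~req) = {Sync, Idle, Reset, Grant, Recv}
EG ~req: greatest fixpoint, start Z0 = {Sync, Idle, Reset, Grant, Recv}, keep only states in Sat with some successor in Z. Z1 = {Sync, Idle, Reset, Recv}; fixed.
Sat(EG ~req) = {Sync, Idle, Reset, Recv}
A[~req U EG ~req]: least fixpoint, start Z0 = Sat(EG ~req) = {Sync, Idle, Reset, Recv}, add states in Sat(~req) with every successor in Z. Already a fixed point.
Sat(A[~req U EG ~req]) = {Sync, Idle, Reset, Recv}
Crit ∉ Sat(A[~req U EG ~req]) = {Sync, Idle, Reset, Recv}, so the formula does not hold at Crit.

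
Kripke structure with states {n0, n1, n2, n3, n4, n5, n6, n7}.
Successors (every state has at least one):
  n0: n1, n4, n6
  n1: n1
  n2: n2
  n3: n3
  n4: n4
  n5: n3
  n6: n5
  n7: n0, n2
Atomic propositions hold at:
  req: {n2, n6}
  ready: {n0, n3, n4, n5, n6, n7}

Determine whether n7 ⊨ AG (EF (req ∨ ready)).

No

Sat(req ∨ ready) = {n0, n2, n3, n4, n5, n6, n7}
EF (req ∨ ready): least fixpoint, start Z0 = {n0, n2, n3, n4, n5, n6, n7}, add states with some successor in Z. Already a fixed point.
Sat(EF (req ∨ ready)) = {n0, n2, n3, n4, n5, n6, n7}
AG (EF (req ∨ ready)): greatest fixpoint, start Z0 = {n0, n2, n3, n4, n5, n6, n7}, keep only states in Sat with every successor in Z. Z1 = {n2, n3, n4, n5, n6, n7}; Z2 = {n2, n3, n4, n5, n6}; fixed.
Sat(AG (EF (req ∨ ready))) = {n2, n3, n4, n5, n6}
n7 ∉ Sat(AG (EF (req ∨ ready))) = {n2, n3, n4, n5, n6}, so the formula does not hold at n7.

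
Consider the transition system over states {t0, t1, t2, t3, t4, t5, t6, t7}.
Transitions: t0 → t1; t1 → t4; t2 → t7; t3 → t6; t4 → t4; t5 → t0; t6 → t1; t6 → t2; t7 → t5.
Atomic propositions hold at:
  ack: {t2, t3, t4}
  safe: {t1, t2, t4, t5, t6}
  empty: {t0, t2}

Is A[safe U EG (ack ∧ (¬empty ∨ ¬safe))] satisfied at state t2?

No

Sat(¬empty) = {t1, t3, t4, t5, t6, t7}
Sat(¬safe) = {t0, t3, t7}
Sat(¬empty ∨ ¬safe) = {t0, t1, t3, t4, t5, t6, t7}
Sat(ack ∧ (¬empty ∨ ¬safe)) = {t3, t4}
EG (ack ∧ (¬empty ∨ ¬safe)): greatest fixpoint, start Z0 = {t3, t4}, keep only states in Sat with some successor in Z. Z1 = {t4}; fixed.
Sat(EG (ack ∧ (¬empty ∨ ¬safe))) = {t4}
A[safe U EG (ack ∧ (¬empty ∨ ¬safe))]: least fixpoint, start Z0 = Sat(EG (ack ∧ (¬empty ∨ ¬safe))) = {t4}, add states in Sat(safe) with every successor in Z. Z1 = {t1, t4}; fixed.
Sat(A[safe U EG (ack ∧ (¬empty ∨ ¬safe))]) = {t1, t4}
t2 ∉ Sat(A[safe U EG (ack ∧ (¬empty ∨ ¬safe))]) = {t1, t4}, so the formula does not hold at t2.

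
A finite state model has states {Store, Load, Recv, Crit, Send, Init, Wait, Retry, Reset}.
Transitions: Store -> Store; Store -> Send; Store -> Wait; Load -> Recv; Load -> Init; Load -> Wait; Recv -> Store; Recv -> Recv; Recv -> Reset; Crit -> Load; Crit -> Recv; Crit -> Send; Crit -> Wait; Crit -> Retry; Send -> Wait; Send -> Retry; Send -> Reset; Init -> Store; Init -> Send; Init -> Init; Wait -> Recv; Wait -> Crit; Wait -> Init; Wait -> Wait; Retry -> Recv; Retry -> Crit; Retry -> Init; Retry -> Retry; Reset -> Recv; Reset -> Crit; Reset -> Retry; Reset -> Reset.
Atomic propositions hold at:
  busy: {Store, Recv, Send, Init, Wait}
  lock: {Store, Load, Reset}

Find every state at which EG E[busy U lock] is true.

{Store, Load, Recv, Send, Init, Wait, Reset}

E[busy U lock]: least fixpoint, start Z0 = Sat(lock) = {Store, Load, Reset}, add states in Sat(busy) with some successor in Z. Z1 = {Store, Load, Recv, Send, Init, Reset}; Z2 = {Store, Load, Recv, Send, Init, Wait, Reset}; fixed.
Sat(E[busy U lock]) = {Store, Load, Recv, Send, Init, Wait, Reset}
EG E[busy U lock]: greatest fixpoint, start Z0 = {Store, Load, Recv, Send, Init, Wait, Reset}, keep only states in Sat with some successor in Z. Already a fixed point.
Sat(EG E[busy U lock]) = {Store, Load, Recv, Send, Init, Wait, Reset}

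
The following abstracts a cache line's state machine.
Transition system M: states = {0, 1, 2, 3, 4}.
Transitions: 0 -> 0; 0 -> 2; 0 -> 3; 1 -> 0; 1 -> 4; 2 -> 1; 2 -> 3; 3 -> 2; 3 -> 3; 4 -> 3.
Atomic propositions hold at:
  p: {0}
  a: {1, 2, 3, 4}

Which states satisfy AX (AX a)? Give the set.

{3, 4}

Sat(AX a) = {s : every successor in {1, 2, 3, 4}} = {2, 3, 4}
Sat(AX (AX a)) = {s : every successor in {2, 3, 4}} = {3, 4}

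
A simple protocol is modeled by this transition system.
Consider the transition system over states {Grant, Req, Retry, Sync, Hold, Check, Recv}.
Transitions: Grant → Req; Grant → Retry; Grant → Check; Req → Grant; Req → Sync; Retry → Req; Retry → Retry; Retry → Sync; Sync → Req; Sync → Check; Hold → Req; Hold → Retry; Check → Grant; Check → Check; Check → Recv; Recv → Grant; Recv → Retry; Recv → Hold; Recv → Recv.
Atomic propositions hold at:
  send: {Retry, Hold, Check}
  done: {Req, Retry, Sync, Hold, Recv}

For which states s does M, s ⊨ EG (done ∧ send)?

{Retry, Hold}

Sat(done ∧ send) = {Retry, Hold}
EG (done ∧ send): greatest fixpoint, start Z0 = {Retry, Hold}, keep only states in Sat with some successor in Z. Already a fixed point.
Sat(EG (done ∧ send)) = {Retry, Hold}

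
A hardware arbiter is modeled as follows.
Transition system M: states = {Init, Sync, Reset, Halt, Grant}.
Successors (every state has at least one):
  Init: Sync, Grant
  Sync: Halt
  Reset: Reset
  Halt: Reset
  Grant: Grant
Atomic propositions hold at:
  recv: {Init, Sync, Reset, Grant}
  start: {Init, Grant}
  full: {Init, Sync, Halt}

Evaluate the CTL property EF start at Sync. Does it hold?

EF start: least fixpoint, start Z0 = {Init, Grant}, add states with some successor in Z. Already a fixed point.
Sat(EF start) = {Init, Grant}
Sync ∉ Sat(EF start) = {Init, Grant}, so the formula does not hold at Sync.

No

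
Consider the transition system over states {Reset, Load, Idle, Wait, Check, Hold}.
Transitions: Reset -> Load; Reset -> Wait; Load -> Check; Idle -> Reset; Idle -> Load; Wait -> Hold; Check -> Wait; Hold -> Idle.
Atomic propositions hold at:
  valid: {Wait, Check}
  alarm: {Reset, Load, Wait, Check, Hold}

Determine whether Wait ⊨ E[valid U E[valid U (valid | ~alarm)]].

Yes

Sat(~alarm) = {Idle}
Sat(valid | ~alarm) = {Idle, Wait, Check}
E[valid U (valid | ~alarm)]: least fixpoint, start Z0 = Sat((valid | ~alarm)) = {Idle, Wait, Check}, add states in Sat(valid) with some successor in Z. Already a fixed point.
Sat(E[valid U (valid | ~alarm)]) = {Idle, Wait, Check}
E[valid U E[valid U (valid | ~alarm)]]: least fixpoint, start Z0 = Sat(E[valid U (valid | ~alarm)]) = {Idle, Wait, Check}, add states in Sat(valid) with some successor in Z. Already a fixed point.
Sat(E[valid U E[valid U (valid | ~alarm)]]) = {Idle, Wait, Check}
Wait ∈ Sat(E[valid U E[valid U (valid | ~alarm)]]) = {Idle, Wait, Check}, so the formula holds at Wait.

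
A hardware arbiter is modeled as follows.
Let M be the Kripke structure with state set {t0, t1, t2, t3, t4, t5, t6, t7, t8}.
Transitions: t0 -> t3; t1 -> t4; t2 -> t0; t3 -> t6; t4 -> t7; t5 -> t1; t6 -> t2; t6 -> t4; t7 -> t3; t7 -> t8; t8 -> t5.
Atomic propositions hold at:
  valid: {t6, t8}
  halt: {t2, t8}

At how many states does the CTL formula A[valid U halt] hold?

A[valid U halt]: least fixpoint, start Z0 = Sat(halt) = {t2, t8}, add states in Sat(valid) with every successor in Z. Already a fixed point.
Sat(A[valid U halt]) = {t2, t8}
|Sat(A[valid U halt])| = |{t2, t8}| = 2.

2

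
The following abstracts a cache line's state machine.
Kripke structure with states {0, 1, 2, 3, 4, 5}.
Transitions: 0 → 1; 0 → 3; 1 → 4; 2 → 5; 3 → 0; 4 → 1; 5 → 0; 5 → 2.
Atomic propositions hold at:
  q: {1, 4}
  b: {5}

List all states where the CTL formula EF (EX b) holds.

{2, 5}

Sat(EX b) = {s : some successor in {5}} = {2}
EF (EX b): least fixpoint, start Z0 = {2}, add states with some successor in Z. Z1 = {2, 5}; fixed.
Sat(EF (EX b)) = {2, 5}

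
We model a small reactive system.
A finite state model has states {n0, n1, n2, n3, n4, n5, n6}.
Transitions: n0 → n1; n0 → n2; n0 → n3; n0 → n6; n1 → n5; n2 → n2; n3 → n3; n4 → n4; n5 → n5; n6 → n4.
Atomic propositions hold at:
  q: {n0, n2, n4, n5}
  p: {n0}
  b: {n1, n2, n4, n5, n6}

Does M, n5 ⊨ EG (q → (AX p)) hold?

Sat(AX p) = {s : every successor in {n0}} = ∅
Sat(q → (AX p)) = {n1, n3, n6}
EG (q → (AX p)): greatest fixpoint, start Z0 = {n1, n3, n6}, keep only states in Sat with some successor in Z. Z1 = {n3}; fixed.
Sat(EG (q → (AX p))) = {n3}
n5 ∉ Sat(EG (q → (AX p))) = {n3}, so the formula does not hold at n5.

No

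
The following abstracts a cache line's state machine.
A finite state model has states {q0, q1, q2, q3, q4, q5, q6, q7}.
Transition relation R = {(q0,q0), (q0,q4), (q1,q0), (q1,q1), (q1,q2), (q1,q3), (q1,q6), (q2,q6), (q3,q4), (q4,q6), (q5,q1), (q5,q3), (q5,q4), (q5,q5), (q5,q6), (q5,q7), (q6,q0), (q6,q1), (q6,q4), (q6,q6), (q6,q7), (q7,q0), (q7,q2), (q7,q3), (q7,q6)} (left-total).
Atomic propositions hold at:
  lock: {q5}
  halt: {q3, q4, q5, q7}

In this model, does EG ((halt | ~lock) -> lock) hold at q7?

Sat(~lock) = {q0, q1, q2, q3, q4, q6, q7}
Sat(halt | ~lock) = {q0, q1, q2, q3, q4, q5, q6, q7}
Sat((halt | ~lock) -> lock) = {q5}
EG ((halt | ~lock) -> lock): greatest fixpoint, start Z0 = {q5}, keep only states in Sat with some successor in Z. Already a fixed point.
Sat(EG ((halt | ~lock) -> lock)) = {q5}
q7 ∉ Sat(EG ((halt | ~lock) -> lock)) = {q5}, so the formula does not hold at q7.

No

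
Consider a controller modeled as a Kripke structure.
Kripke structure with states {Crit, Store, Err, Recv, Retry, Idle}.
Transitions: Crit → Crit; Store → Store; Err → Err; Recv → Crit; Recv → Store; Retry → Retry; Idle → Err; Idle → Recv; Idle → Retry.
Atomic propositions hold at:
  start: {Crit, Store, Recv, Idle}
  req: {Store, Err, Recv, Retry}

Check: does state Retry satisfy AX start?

Sat(AX start) = {s : every successor in {Crit, Store, Recv, Idle}} = {Crit, Store, Recv}
Retry ∉ Sat(AX start) = {Crit, Store, Recv}, so the formula does not hold at Retry.

No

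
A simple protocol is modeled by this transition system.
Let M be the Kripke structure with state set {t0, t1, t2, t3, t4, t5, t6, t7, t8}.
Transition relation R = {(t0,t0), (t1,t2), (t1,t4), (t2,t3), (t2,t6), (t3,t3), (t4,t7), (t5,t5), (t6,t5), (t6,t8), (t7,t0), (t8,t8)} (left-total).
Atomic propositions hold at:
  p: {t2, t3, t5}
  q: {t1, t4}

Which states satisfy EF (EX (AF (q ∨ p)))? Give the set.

Sat(q ∨ p) = {t1, t2, t3, t4, t5}
AF (q ∨ p): least fixpoint, start Z0 = {t1, t2, t3, t4, t5}, add states with every successor in Z. Already a fixed point.
Sat(AF (q ∨ p)) = {t1, t2, t3, t4, t5}
Sat(EX (AF (q ∨ p))) = {s : some successor in {t1, t2, t3, t4, t5}} = {t1, t2, t3, t5, t6}
EF (EX (AF (q ∨ p))): least fixpoint, start Z0 = {t1, t2, t3, t5, t6}, add states with some successor in Z. Already a fixed point.
Sat(EF (EX (AF (q ∨ p)))) = {t1, t2, t3, t5, t6}

{t1, t2, t3, t5, t6}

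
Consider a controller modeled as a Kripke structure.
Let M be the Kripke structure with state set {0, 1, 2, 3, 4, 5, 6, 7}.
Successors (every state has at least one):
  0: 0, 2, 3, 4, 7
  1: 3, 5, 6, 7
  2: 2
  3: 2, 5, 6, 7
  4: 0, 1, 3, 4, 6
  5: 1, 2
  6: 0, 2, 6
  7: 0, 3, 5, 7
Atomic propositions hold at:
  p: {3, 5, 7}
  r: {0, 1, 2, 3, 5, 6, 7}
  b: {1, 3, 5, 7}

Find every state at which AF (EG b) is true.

EG b: greatest fixpoint, start Z0 = {1, 3, 5, 7}, keep only states in Sat with some successor in Z. Already a fixed point.
Sat(EG b) = {1, 3, 5, 7}
AF (EG b): least fixpoint, start Z0 = {1, 3, 5, 7}, add states with every successor in Z. Already a fixed point.
Sat(AF (EG b)) = {1, 3, 5, 7}

{1, 3, 5, 7}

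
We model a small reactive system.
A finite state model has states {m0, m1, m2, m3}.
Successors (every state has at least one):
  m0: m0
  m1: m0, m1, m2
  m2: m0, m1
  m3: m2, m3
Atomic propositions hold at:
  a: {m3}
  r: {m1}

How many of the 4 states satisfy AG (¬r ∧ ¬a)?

1

Sat(¬r) = {m0, m2, m3}
Sat(¬a) = {m0, m1, m2}
Sat(¬r ∧ ¬a) = {m0, m2}
AG (¬r ∧ ¬a): greatest fixpoint, start Z0 = {m0, m2}, keep only states in Sat with every successor in Z. Z1 = {m0}; fixed.
Sat(AG (¬r ∧ ¬a)) = {m0}
|Sat(AG (¬r ∧ ¬a))| = |{m0}| = 1.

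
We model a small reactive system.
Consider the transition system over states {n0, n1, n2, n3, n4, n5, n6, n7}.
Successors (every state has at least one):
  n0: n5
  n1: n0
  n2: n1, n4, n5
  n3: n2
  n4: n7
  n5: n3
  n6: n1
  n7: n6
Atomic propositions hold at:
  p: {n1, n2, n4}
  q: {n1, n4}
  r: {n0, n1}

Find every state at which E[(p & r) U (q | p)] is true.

Sat(p & r) = {n1}
Sat(q | p) = {n1, n2, n4}
E[(p & r) U (q | p)]: least fixpoint, start Z0 = Sat((q | p)) = {n1, n2, n4}, add states in Sat(p & r) with some successor in Z. Already a fixed point.
Sat(E[(p & r) U (q | p)]) = {n1, n2, n4}

{n1, n2, n4}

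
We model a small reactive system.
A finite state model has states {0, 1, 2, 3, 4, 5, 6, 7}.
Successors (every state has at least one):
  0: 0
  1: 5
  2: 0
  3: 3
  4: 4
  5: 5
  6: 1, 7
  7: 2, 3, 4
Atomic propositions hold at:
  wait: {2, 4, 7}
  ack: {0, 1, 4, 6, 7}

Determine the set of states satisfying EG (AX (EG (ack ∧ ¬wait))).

Sat(¬wait) = {0, 1, 3, 5, 6}
Sat(ack ∧ ¬wait) = {0, 1, 6}
EG (ack ∧ ¬wait): greatest fixpoint, start Z0 = {0, 1, 6}, keep only states in Sat with some successor in Z. Z1 = {0, 6}; Z2 = {0}; fixed.
Sat(EG (ack ∧ ¬wait)) = {0}
Sat(AX (EG (ack ∧ ¬wait))) = {s : every successor in {0}} = {0, 2}
EG (AX (EG (ack ∧ ¬wait))): greatest fixpoint, start Z0 = {0, 2}, keep only states in Sat with some successor in Z. Already a fixed point.
Sat(EG (AX (EG (ack ∧ ¬wait)))) = {0, 2}

{0, 2}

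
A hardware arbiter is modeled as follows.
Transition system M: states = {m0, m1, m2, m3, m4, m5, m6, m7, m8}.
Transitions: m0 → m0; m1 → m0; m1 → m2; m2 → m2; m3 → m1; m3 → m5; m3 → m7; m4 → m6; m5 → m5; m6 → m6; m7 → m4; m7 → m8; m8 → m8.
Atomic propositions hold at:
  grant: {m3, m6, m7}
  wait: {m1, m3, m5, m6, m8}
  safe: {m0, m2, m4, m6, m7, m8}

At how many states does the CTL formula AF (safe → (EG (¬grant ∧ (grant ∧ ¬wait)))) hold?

3

Sat(¬grant) = {m0, m1, m2, m4, m5, m8}
Sat(¬wait) = {m0, m2, m4, m7}
Sat(grant ∧ ¬wait) = {m7}
Sat(¬grant ∧ (grant ∧ ¬wait)) = ∅
EG (¬grant ∧ (grant ∧ ¬wait)): greatest fixpoint, start Z0 = ∅, keep only states in Sat with some successor in Z. Already a fixed point.
Sat(EG (¬grant ∧ (grant ∧ ¬wait))) = ∅
Sat(safe → (EG (¬grant ∧ (grant ∧ ¬wait)))) = {m1, m3, m5}
AF (safe → (EG (¬grant ∧ (grant ∧ ¬wait)))): least fixpoint, start Z0 = {m1, m3, m5}, add states with every successor in Z. Already a fixed point.
Sat(AF (safe → (EG (¬grant ∧ (grant ∧ ¬wait))))) = {m1, m3, m5}
|Sat(AF (safe → (EG (¬grant ∧ (grant ∧ ¬wait)))))| = |{m1, m3, m5}| = 3.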